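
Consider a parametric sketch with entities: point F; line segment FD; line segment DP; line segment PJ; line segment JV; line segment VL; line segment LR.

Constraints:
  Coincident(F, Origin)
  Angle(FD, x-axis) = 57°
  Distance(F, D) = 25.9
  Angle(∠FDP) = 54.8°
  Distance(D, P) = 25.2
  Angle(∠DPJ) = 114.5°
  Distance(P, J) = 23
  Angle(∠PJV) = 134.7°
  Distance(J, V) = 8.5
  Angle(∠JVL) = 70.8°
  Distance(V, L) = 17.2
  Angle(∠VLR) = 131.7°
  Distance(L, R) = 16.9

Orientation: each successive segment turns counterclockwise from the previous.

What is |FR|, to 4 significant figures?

20.48

∠JVL = 70.8° gives VL at 42.20° from the x-axis; with |VL| = 17.2, L = (-3.740, 3.204). ∠VLR = 131.7° gives LR at 90.50° from the x-axis; with |LR| = 16.9, R = (-3.887, 20.10). Then |FR| = |R − F| = 20.48.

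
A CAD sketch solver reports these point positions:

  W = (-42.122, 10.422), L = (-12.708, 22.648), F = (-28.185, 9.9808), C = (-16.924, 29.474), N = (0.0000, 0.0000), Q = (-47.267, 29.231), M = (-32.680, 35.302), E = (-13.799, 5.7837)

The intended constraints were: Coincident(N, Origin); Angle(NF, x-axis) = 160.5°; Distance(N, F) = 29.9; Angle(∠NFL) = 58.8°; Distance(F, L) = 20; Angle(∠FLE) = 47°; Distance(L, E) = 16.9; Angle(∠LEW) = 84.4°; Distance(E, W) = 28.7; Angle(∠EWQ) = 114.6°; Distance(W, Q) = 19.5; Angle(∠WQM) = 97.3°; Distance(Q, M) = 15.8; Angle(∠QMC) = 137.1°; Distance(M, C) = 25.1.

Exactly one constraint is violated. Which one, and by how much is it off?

Distance(M, C) = 25.1 — off by 8.30.

N = (0.00, 0.00) ✓; NF at 160.5° ✓; |NF| = 29.90 ✓; ∠NFL = 58.80° ✓; |FL| = 20.00 ✓; ∠FLE = 47.00° ✓; |LE| = 16.90 ✓; ∠LEW = 84.40° ✓; |EW| = 28.70 ✓; ∠EWQ = 114.6° ✓; |WQ| = 19.50 ✓; ∠WQM = 97.30° ✓; |QM| = 15.80 ✓; ∠QMC = 137.1° ✓; |MC| = 16.80 ✗.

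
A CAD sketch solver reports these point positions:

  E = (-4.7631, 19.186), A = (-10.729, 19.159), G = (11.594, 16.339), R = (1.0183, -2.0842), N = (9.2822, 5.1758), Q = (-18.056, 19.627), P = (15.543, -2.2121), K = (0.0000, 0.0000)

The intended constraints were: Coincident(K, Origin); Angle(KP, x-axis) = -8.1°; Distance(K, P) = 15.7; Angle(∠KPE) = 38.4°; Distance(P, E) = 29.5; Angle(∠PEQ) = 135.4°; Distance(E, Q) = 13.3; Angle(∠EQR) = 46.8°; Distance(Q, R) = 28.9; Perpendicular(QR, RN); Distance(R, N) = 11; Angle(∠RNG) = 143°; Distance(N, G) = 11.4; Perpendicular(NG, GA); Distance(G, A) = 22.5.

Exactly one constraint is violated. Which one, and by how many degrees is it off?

Perpendicular(NG, GA) — off by 4.50°.

K = (0.00, 0.00) ✓; KP at -8.100° ✓; |KP| = 15.70 ✓; ∠KPE = 38.40° ✓; |PE| = 29.50 ✓; ∠PEQ = 135.4° ✓; |EQ| = 13.30 ✓; ∠EQR = 46.80° ✓; |QR| = 28.90 ✓; ∠(QR, RN) = 90.00° ✓; |RN| = 11.00 ✓; ∠RNG = 143.0° ✓; |NG| = 11.40 ✓; ∠(NG, GA) = 94.50° ✗; |GA| = 22.50 ✓.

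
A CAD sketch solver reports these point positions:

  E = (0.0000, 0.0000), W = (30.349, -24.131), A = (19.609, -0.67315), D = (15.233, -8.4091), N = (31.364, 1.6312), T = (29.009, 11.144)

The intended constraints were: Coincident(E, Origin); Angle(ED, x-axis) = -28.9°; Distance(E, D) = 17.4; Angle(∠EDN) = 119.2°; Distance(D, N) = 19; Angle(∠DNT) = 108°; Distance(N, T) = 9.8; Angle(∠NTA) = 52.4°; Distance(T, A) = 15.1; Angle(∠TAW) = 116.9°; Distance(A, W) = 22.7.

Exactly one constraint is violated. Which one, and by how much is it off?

Distance(A, W) = 22.7 — off by 3.10.

E = (0.00, 0.00) ✓; ED at -28.90° ✓; |ED| = 17.40 ✓; ∠EDN = 119.2° ✓; |DN| = 19.00 ✓; ∠DNT = 108.0° ✓; |NT| = 9.800 ✓; ∠NTA = 52.41° ✓; |TA| = 15.10 ✓; ∠TAW = 116.9° ✓; |AW| = 25.80 ✗.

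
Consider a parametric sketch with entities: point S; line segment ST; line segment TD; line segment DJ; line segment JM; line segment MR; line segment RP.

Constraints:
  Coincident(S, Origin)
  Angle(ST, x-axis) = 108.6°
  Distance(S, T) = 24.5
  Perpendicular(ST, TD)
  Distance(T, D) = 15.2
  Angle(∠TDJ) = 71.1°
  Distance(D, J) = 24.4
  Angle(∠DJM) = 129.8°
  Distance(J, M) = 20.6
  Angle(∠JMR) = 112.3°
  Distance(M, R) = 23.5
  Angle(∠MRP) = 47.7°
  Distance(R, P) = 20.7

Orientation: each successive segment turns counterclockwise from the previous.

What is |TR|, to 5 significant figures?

31.031

S is at the origin; ST runs at 108.6° with length 24.5, so T = (-7.8145, 23.220). ST ⟂ TD, so TD runs at -161.40°; with |TD| = 15.2, D = (-22.221, 18.372). ∠TDJ = 71.1° gives DJ at -52.500° from the x-axis; with |DJ| = 24.4, J = (-7.3668, -0.98568). ∠DJM = 129.8° gives JM at -2.3000° from the x-axis; with |JM| = 20.6, M = (13.217, -1.8124). ∠JMR = 112.3° gives MR at 65.400° from the x-axis; with |MR| = 23.5, R = (22.999, 19.555). Then |TR| = |R − T| = 31.031.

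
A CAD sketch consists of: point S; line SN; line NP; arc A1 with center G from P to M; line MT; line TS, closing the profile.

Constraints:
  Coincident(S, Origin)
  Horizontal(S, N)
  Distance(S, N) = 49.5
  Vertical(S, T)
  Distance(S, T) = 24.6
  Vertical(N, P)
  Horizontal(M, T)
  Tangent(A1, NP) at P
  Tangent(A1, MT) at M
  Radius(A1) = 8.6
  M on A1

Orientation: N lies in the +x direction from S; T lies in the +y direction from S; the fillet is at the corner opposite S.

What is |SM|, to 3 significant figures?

47.7

The virtual corner opposite S is at (49.5, 24.6). Tangency of A1 to NP means the radius GP is perpendicular to NP and tangency of A1 to MT means the radius GM is perpendicular to MT, with radius 8.6, so the center G sits 8.6 in from both sides at G = (40.9, 16.0). That places the tangent points at P = (49.5, 16.0) on NP and M = (40.9, 24.6) on MT. Then |SM| = |M − S| = 47.7.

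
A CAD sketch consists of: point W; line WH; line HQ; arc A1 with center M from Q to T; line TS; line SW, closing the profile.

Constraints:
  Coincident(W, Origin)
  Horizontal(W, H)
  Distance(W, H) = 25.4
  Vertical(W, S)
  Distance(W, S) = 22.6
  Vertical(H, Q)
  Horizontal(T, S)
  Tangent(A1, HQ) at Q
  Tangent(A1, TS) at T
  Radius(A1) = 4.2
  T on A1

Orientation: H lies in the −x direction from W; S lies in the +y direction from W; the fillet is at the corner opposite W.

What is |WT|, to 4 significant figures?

30.99

W is at the origin; WH is horizontal with |WH| = 25.4 and H on the −x side, so H = (-25.40, 0.000). WS is vertical with |WS| = 22.6 and S on the +y side, so S = (0.000, 22.60). The virtual corner opposite W is at (-25.40, 22.60). Tangency of A1 to HQ means the radius MQ is perpendicular to HQ and the tangent condition forces MT to be normal to TS, with radius 4.2, so the center M sits 4.2 in from both sides at M = (-21.20, 18.40). That places the tangent points at Q = (-25.40, 18.40) on HQ and T = (-21.20, 22.60) on TS. Then |WT| = |T − W| = 30.99.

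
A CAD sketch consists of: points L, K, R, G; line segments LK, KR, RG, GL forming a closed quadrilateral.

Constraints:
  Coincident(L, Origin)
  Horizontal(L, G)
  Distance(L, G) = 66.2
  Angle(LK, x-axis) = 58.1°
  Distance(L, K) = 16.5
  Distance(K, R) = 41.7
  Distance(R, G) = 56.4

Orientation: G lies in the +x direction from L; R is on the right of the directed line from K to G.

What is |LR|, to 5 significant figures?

31.661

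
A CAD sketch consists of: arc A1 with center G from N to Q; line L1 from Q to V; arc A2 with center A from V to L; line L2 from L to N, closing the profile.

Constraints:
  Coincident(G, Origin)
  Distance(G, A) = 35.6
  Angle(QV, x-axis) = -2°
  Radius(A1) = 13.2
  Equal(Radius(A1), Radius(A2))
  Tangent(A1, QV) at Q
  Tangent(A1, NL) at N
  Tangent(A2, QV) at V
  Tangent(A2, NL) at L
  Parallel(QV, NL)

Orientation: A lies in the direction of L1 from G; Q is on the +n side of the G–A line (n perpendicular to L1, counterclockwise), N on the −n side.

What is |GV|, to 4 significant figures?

37.97

The slot axis is L1's direction at -2.0°, so u = (cos -2.0°, sin -2.0°) = (0.9994, -0.03490) and n = (−sin -2.0°, cos -2.0°) = (0.03490, 0.9994). G is at the origin and A lies 35.6 along u from G, so A = 35.6·u = (35.58, -1.242). Tangency of A1 to both parallel lines with radius 13.2 puts Q and N at G ± 13.2·n: Q = (0.4607, 13.19), N = (-0.4607, -13.19). Equal radii place V and L the same way about A: V = A + 13.2·n = (36.04, 11.95), L = A − 13.2·n = (35.12, -14.43). Then |GV| = |V − G| = 37.97.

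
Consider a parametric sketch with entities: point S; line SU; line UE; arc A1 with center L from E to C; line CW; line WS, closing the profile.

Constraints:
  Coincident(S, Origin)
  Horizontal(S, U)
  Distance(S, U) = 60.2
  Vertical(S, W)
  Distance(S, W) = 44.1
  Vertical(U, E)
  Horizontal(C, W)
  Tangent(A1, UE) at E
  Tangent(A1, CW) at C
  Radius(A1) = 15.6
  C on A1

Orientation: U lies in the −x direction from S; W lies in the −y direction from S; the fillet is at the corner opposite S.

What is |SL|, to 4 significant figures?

52.93

S is at the origin; S and U share the same y with |SU| = 60.2 and U on the −x side, so U = (-60.20, 0.000). SW is vertical with |SW| = 44.1 and W on the −y side, so W = (0.000, -44.10). The virtual corner opposite S is at (-60.20, -44.10). Since A1 is tangent to UE there, LE ⟂ UE and since A1 is tangent to CW there, LC ⟂ CW, with radius 15.6, so the center L sits 15.6 in from both sides at L = (-44.60, -28.50). Then |SL| = |L − S| = 52.93.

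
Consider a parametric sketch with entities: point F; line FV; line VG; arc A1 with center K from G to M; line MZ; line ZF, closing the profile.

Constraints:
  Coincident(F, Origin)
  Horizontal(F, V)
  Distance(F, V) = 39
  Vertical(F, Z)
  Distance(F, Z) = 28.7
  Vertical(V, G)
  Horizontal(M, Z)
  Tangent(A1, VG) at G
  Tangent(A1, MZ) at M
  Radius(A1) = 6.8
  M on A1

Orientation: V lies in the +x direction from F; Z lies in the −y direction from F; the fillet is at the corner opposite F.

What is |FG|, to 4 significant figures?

44.73

The virtual corner opposite F is at (39.00, -28.70). Since A1 is tangent to VG there, KG ⟂ VG and since A1 is tangent to MZ there, KM ⟂ MZ, with radius 6.8, so the center K sits 6.8 in from both sides at K = (32.20, -21.90). That places the tangent points at G = (39.00, -21.90) on VG and M = (32.20, -28.70) on MZ. Then |FG| = |G − F| = 44.73.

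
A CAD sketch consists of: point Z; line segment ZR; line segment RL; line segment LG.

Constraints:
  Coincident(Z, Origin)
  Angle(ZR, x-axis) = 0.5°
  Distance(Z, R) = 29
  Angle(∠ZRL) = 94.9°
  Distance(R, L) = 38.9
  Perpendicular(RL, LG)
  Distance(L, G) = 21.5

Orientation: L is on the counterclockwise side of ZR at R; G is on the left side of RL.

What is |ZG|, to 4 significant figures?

42.03

∠ZRL = 94.9°, so RL runs at 0.5° + (180° − 94.9°) = 85.60° from the x-axis; with |RL| = 38.9, L = R + 38.9·(cos 85.60°, sin 85.60°) = (31.98, 39.04). RL ⟂ LG; with |LG| = 21.5 on the left of RL, G = L + 21.5·(-0.9971, 0.07672) = (10.55, 40.69). Then |ZG| = |G − Z| = 42.03.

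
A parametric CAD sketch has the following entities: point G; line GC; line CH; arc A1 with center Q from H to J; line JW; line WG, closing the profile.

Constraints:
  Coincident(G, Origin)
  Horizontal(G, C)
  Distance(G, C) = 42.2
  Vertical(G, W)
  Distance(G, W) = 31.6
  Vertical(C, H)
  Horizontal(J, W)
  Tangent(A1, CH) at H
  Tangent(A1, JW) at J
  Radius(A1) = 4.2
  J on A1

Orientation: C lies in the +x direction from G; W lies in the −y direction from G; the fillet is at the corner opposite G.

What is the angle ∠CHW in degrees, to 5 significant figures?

95.684°

G is at the origin; GC is horizontal with |GC| = 42.2 and C on the +x side, so C = (42.200, 0.0000). G and W share the same x with |GW| = 31.6 and W on the −y side, so W = (0.0000, -31.600). The virtual corner opposite G is at (42.200, -31.600). The tangent condition forces QH to be normal to CH and A1 meets JW tangentially, so QJ is at right angles to JW, with radius 4.2, so the center Q sits 4.2 in from both sides at Q = (38.000, -27.400). That places the tangent points at H = (42.200, -27.400) on CH and J = (38.000, -31.600) on JW. Then cos ∠CHW = HC·HW / (|HC||HW|), giving 95.684°.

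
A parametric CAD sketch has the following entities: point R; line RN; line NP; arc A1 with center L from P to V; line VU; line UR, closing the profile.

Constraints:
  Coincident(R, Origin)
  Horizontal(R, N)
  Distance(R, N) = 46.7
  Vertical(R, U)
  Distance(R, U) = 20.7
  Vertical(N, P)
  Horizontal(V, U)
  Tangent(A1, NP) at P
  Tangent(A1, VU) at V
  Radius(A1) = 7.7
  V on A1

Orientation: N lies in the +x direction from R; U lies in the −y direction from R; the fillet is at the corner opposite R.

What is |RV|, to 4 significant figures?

44.15

R is at the origin; R and N share the same y with |RN| = 46.7 and N on the +x side, so N = (46.70, 0.000). R and U share the same x with |RU| = 20.7 and U on the −y side, so U = (0.000, -20.70). The virtual corner opposite R is at (46.70, -20.70). The tangent condition forces LP to be normal to NP and tangency of A1 to VU means the radius LV is perpendicular to VU, with radius 7.7, so the center L sits 7.7 in from both sides at L = (39.00, -13.00). That places the tangent points at P = (46.70, -13.00) on NP and V = (39.00, -20.70) on VU. Then |RV| = |V − R| = 44.15.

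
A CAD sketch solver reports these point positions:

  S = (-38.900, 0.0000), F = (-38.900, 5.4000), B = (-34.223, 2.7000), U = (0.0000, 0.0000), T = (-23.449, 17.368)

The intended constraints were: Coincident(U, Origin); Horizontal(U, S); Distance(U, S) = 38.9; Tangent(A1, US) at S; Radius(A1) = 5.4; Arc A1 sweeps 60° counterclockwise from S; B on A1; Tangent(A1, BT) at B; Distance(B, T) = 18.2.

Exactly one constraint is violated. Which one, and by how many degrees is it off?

Tangent(A1, BT) at B — off by 6.30°.

U = (0.00, 0.00) ✓; U.y = 0.00, S.y = 0.00 ✓; |US| = 38.90 ✓; ∠(FS, SU) = 90.00° ✓; |FS| = 5.400 ✓; bearing(F→B) − bearing(F→S) = 60.00° ✓; |FB| = 5.400 ✓; ∠(FB, BT) = 96.30° ✗; |BT| = 18.20 ✓.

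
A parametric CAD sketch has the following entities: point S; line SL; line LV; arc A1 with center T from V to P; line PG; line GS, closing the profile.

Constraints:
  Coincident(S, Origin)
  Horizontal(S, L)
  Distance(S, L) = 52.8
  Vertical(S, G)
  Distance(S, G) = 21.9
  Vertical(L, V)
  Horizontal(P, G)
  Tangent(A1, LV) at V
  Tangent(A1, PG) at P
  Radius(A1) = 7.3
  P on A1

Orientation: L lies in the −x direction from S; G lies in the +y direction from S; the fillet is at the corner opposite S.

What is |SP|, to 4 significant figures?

50.50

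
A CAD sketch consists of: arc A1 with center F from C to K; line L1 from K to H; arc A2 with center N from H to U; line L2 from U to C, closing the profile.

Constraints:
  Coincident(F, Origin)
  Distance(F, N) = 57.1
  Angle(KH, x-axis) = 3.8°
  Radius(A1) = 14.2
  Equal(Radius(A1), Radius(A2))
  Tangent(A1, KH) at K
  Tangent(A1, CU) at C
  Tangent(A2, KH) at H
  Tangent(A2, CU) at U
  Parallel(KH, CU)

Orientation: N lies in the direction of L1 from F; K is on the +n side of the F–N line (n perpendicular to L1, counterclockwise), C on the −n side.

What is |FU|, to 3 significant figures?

58.8

The slot axis is L1's direction at 3.8°, so u = (cos 3.8°, sin 3.8°) = (0.998, 0.0663) and n = (−sin 3.8°, cos 3.8°) = (-0.0663, 0.998). F is at the origin and N lies 57.1 along u from F, so N = 57.1·u = (57.0, 3.78). Tangency of A1 to both parallel lines with radius 14.2 puts K and C at F ± 14.2·n: K = (-0.941, 14.2), C = (0.941, -14.2). Equal radii place H and U the same way about N: H = N + 14.2·n = (56.0, 18.0), U = N − 14.2·n = (57.9, -10.4). Then |FU| = |U − F| = 58.8.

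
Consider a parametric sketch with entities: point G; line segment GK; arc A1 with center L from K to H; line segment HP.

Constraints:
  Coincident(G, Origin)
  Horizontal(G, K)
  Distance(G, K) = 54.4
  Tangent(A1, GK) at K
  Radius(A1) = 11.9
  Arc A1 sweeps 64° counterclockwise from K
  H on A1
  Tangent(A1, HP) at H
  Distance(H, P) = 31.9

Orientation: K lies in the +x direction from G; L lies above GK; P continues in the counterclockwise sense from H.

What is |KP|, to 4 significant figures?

43.12

G is at the origin; GK is horizontal with |GK| = 54.4 and K on the +x side, so K = (54.40, 0.000). A1 meets GK tangentially, so LK is at right angles to GK, so L = K + (0, 11.9) = (54.40, 11.90). On A1, K sits at bearing -90° from L; a 64° counterclockwise sweep puts H at bearing -26°, so H = L + 11.9·(cos -26°, sin -26°) = (65.10, 6.683). Tangency of A1 to HP means the radius LH is perpendicular to HP, so HP runs along (−sin -26°, cos -26°); with |HP| = 31.9, P = (79.08, 35.35). Then |KP| = |P − K| = 43.12.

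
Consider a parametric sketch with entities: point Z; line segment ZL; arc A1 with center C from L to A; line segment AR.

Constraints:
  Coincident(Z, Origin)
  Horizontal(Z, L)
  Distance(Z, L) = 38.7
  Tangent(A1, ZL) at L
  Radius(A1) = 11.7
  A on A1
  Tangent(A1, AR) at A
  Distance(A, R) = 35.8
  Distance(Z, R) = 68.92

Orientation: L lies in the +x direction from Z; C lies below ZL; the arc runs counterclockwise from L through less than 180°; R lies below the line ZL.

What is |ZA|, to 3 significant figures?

34.5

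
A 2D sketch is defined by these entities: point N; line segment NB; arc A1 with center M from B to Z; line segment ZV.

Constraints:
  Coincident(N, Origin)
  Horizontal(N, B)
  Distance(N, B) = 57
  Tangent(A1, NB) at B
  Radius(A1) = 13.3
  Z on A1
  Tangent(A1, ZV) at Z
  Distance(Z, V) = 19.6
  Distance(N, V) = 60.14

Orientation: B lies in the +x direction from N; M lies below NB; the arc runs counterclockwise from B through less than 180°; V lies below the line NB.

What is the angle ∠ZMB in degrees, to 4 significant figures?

103.4°

N is at the origin; N and B share the same y with |NB| = 57.0 and B on the +x side, so B = (57.00, 0.000). Tangency of A1 to NB means the radius MB is perpendicular to NB, so M = B + (0, -13.3) = (57.00, -13.30). Since MZ ⟂ ZV (tangency), |MV| = √(13.3² + 19.6²) = 23.69 regardless of where Z sits on A1. So V lies on both circle(N, 60.14) and circle(M, 23.69); the below-NB intersection is V = (48.59, -35.44). Z is the foot of the tangent from V: Z = (44.06, -16.37).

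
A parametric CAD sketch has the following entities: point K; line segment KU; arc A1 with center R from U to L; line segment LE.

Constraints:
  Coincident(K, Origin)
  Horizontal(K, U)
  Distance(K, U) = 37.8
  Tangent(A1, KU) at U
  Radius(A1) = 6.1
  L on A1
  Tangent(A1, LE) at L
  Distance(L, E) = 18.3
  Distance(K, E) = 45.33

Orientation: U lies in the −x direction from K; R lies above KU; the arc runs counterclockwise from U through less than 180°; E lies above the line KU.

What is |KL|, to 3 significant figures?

33.0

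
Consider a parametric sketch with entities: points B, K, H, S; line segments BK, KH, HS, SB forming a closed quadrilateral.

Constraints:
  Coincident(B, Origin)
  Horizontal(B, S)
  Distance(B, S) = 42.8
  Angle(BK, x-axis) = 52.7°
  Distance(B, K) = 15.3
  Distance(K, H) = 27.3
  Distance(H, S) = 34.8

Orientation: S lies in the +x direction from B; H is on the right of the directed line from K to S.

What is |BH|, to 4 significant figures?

18.89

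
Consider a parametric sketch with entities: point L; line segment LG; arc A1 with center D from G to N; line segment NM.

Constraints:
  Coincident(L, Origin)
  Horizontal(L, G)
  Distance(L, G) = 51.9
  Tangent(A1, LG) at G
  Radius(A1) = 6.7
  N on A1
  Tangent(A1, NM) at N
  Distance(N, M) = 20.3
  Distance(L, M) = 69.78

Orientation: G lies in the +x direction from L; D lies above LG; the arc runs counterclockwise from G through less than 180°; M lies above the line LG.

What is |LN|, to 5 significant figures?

58.221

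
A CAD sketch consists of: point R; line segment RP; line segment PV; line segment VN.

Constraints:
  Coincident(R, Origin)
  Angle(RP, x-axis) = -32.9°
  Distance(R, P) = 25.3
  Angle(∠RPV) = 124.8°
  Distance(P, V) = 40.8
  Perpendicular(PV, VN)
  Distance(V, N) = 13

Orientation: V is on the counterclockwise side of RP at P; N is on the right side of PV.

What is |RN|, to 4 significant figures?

64.75

R is at the origin; RP runs at -32.9° with length 25.3, so P = 25.3·(cos -32.9°, sin -32.9°) = (21.24, -13.74). ∠RPV = 124.8°, so PV runs at -32.9° + (180° − 124.8°) = 22.30° from the x-axis; with |PV| = 40.8, V = P + 40.8·(cos 22.30°, sin 22.30°) = (58.99, 1.739). PV is perpendicular to VN; with |VN| = 13.0 on the right of PV, N = V + 13.0·(0.3795, -0.9252) = (63.92, -10.29). Then |RN| = |N − R| = 64.75.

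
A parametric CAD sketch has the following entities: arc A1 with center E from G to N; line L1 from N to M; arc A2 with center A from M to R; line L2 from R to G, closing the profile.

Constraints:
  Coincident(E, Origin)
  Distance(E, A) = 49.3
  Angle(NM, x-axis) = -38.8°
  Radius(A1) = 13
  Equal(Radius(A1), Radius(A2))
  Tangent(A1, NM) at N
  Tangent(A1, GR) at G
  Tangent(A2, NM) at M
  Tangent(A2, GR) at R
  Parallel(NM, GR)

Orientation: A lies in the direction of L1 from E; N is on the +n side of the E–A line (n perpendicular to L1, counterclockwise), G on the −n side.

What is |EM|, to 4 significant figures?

50.99

The slot axis is L1's direction at -38.8°, so u = (cos -38.8°, sin -38.8°) = (0.7793, -0.6266) and n = (−sin -38.8°, cos -38.8°) = (0.6266, 0.7793). E is at the origin and A lies 49.3 along u from E, so A = 49.3·u = (38.42, -30.89). Tangency of A1 to both parallel lines with radius 13.0 puts N and G at E ± 13.0·n: N = (8.146, 10.13), G = (-8.146, -10.13). Equal radii place M and R the same way about A: M = A + 13.0·n = (46.57, -20.76), R = A − 13.0·n = (30.28, -41.02). Then |EM| = |M − E| = 50.99.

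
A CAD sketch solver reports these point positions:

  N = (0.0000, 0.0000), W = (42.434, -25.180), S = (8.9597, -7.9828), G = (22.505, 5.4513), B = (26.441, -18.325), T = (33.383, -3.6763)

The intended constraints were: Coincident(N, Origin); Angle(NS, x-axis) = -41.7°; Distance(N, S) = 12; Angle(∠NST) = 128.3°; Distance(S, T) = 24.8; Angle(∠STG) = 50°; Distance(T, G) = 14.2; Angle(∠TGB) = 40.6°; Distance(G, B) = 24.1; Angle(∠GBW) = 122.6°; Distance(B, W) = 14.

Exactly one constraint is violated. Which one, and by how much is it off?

Distance(B, W) = 14 — off by 3.40.

N = (0.00, 0.00) ✓; NS at -41.70° ✓; |NS| = 12.00 ✓; ∠NST = 128.3° ✓; |ST| = 24.80 ✓; ∠STG = 50.00° ✓; |TG| = 14.20 ✓; ∠TGB = 40.60° ✓; |GB| = 24.10 ✓; ∠GBW = 122.6° ✓; |BW| = 17.40 ✗.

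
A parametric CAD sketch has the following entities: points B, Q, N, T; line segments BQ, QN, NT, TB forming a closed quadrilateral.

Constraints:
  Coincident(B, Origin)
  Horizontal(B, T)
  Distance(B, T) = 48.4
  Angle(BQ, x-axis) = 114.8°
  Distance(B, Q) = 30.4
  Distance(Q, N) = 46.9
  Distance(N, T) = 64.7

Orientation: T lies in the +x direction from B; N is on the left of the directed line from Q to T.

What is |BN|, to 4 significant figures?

63.04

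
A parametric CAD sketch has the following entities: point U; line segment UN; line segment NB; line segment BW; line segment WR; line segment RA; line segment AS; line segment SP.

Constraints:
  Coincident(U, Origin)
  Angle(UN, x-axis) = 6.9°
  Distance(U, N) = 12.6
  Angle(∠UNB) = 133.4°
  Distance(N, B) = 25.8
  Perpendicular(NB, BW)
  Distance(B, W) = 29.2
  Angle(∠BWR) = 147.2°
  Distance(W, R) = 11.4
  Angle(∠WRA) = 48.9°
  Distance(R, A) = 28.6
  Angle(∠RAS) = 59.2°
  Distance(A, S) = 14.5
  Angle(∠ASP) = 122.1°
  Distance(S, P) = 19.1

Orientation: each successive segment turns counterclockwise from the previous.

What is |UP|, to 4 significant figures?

46.75

U is at the origin; UN runs at 6.9° with length 12.6, so N = (12.51, 1.514). ∠UNB = 133.4° gives NB at 53.50° from the x-axis; with |NB| = 25.8, B = (27.86, 22.25). The perpendicularity gives BW at right angles to NB, so BW runs at 143.5°; with |BW| = 29.2, W = (4.383, 39.62). ∠BWR = 147.2° gives WR at 176.3° from the x-axis; with |WR| = 11.4, R = (-6.994, 40.36). ∠WRA = 48.9° gives RA at -52.60° from the x-axis; with |RA| = 28.6, A = (10.38, 17.64). ∠RAS = 59.2° gives AS at 68.20° from the x-axis; with |AS| = 14.5, S = (15.76, 31.10). ∠ASP = 122.1° gives SP at 126.1° from the x-axis; with |SP| = 19.1, P = (4.508, 46.53). Then |UP| = |P − U| = 46.75.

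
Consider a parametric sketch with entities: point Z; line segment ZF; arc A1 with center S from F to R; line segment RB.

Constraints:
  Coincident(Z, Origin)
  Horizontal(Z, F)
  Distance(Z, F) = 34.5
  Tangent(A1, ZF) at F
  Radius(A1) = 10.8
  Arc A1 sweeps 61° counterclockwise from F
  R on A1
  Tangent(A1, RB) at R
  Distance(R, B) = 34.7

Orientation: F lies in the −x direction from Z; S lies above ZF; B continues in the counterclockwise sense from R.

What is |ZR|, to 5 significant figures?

25.665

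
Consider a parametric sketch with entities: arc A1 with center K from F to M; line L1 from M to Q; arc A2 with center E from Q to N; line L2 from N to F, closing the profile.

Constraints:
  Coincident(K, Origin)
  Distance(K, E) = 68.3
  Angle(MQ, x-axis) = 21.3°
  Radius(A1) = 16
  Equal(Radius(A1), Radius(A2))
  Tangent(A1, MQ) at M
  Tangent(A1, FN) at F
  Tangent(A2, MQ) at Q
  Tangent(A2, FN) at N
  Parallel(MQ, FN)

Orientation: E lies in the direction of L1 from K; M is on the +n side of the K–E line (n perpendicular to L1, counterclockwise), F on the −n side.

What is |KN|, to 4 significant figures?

70.15

The slot axis is L1's direction at 21.3°, so u = (cos 21.3°, sin 21.3°) = (0.9317, 0.3633) and n = (−sin 21.3°, cos 21.3°) = (-0.3633, 0.9317). K is at the origin and E lies 68.3 along u from K, so E = 68.3·u = (63.63, 24.81). Tangency of A1 to both parallel lines with radius 16.0 puts M and F at K ± 16.0·n: M = (-5.812, 14.91), F = (5.812, -14.91). Equal radii place Q and N the same way about E: Q = E + 16.0·n = (57.82, 39.72), N = E − 16.0·n = (69.45, 9.903). Then |KN| = |N − K| = 70.15.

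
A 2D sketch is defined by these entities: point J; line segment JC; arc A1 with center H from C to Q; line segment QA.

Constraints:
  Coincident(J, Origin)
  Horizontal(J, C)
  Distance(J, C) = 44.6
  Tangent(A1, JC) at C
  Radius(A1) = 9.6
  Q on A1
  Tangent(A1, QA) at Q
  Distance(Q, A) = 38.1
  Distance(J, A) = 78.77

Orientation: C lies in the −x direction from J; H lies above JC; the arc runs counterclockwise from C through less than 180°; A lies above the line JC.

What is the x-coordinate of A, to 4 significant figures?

-66.50

J is at the origin; JC is horizontal with |JC| = 44.6 and C on the −x side, so C = (-44.60, 0.000). Since A1 is tangent to JC there, HC ⟂ JC, so H = C + (0, 9.6) = (-44.60, 9.600). Since HQ ⟂ QA (tangency), |HA| = √(9.6² + 38.1²) = 39.29 regardless of where Q sits on A1. So A lies on both circle(J, 78.77) and circle(H, 39.29); the above-JC intersection is A = (-66.50, 42.22). Q is the foot of the tangent from A: Q = (-38.18, 16.74).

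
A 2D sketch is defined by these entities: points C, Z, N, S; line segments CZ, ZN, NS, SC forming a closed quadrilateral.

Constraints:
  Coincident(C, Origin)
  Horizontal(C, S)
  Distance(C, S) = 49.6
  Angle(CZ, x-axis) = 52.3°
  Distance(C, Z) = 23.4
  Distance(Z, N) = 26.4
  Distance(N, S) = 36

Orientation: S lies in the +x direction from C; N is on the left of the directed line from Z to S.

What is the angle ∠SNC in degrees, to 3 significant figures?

69.2°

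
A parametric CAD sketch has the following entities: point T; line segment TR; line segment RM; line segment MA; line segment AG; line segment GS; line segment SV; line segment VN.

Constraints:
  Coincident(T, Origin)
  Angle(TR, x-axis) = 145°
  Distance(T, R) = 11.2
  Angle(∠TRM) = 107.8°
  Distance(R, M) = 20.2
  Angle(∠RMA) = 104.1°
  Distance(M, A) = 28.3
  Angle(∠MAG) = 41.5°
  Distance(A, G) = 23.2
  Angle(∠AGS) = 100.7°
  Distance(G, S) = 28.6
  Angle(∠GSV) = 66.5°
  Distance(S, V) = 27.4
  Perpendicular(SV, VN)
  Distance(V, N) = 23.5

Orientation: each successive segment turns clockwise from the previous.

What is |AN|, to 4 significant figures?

7.053

∠GSV = 66.5° gives SV at 25.60° from the x-axis; with |SV| = 27.4, V = (9.969, 40.34). The perpendicularity gives VN at right angles to SV, so VN runs at -64.40°; with |VN| = 23.5, N = (20.12, 19.15). Then |AN| = |N − A| = 7.053.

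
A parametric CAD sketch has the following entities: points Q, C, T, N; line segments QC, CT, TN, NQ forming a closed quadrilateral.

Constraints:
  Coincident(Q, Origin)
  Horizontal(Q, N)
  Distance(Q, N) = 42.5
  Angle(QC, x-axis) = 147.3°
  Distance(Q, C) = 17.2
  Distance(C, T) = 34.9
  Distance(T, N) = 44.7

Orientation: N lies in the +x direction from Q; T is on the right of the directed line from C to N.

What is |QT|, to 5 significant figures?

21.133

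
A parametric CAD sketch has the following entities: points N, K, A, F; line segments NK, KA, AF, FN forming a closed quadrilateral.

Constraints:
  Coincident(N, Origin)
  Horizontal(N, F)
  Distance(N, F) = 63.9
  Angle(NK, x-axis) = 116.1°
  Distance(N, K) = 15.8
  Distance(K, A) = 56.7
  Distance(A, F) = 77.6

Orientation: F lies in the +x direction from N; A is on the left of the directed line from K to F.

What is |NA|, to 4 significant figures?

67.11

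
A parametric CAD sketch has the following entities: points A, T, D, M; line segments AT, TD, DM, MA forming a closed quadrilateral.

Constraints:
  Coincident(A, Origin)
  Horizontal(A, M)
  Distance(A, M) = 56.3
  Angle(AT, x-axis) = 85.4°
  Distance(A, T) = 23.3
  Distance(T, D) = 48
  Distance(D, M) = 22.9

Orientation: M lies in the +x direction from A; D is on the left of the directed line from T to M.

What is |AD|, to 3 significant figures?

54.5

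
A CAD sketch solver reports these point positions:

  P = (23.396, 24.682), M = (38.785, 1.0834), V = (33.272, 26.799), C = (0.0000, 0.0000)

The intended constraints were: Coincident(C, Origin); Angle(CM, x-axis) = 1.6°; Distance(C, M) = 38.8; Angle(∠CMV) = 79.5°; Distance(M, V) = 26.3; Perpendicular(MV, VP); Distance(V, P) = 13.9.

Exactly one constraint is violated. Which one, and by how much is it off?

Distance(V, P) = 13.9 — off by 3.80.

C = (0.00, 0.00) ✓; CM at 1.600° ✓; |CM| = 38.80 ✓; ∠CMV = 79.50° ✓; |MV| = 26.30 ✓; ∠(MV, VP) = 90.00° ✓; |VP| = 10.10 ✗.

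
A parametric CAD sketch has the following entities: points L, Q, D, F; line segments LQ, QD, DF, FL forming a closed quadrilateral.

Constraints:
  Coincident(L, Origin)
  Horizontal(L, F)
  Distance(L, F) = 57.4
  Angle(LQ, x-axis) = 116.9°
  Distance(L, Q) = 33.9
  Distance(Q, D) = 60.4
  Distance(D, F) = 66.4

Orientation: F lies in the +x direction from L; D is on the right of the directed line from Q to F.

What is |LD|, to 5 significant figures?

28.879

Checks: |LF| = 57.40 ✓; |LQ| = 33.90 ✓; |QD| = 60.40 ✓; |DF| = 66.40 ✓.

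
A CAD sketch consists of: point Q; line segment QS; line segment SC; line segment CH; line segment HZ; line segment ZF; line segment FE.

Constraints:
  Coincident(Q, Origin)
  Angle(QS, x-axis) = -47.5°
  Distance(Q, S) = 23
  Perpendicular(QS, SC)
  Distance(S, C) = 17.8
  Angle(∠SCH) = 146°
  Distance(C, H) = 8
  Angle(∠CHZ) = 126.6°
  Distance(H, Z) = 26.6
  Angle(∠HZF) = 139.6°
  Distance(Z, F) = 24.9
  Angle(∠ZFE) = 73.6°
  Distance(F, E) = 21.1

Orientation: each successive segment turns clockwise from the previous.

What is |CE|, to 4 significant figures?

38.99

∠HZF = 139.6° gives ZF at 94.70° from the x-axis; with |ZF| = 24.9, F = (-26.38, 13.43). ∠ZFE = 73.6° gives FE at -11.70° from the x-axis; with |FE| = 21.1, E = (-5.718, 9.148). Then |CE| = |E − C| = 38.99.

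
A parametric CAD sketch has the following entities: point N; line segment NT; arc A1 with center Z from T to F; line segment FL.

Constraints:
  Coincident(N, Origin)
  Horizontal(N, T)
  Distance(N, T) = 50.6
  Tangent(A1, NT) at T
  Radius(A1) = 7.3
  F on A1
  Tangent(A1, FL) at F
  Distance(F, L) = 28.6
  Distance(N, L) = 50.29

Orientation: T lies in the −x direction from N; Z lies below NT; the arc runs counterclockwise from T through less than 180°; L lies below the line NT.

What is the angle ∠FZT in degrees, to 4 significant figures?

131.0°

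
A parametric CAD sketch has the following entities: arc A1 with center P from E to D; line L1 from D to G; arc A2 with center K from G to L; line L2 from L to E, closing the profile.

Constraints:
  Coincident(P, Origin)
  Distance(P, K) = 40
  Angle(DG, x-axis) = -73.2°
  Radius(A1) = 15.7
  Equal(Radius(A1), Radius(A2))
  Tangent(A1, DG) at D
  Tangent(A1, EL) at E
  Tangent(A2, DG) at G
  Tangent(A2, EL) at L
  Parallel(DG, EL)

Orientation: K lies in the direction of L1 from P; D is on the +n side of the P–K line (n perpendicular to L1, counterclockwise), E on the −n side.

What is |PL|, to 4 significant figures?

42.97

Tangency of A1 to both parallel lines with radius 15.7 puts D and E at P ± 15.7·n: D = (15.03, 4.538), E = (-15.03, -4.538). Equal radii place G and L the same way about K: G = K + 15.7·n = (26.59, -33.75), L = K − 15.7·n = (-3.469, -42.83). Then |PL| = |L − P| = 42.97.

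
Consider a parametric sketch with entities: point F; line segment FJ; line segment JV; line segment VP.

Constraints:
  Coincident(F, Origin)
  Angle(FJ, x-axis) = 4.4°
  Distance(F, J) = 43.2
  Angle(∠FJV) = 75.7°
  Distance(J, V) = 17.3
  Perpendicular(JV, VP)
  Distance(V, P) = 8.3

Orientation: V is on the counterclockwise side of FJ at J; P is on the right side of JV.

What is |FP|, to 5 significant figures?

50.598

F is at the origin; FJ runs at 4.4° with length 43.2, so J = 43.2·(cos 4.4°, sin 4.4°) = (43.073, 3.3143). ∠FJV = 75.7°, so JV runs at 4.4° + (180° − 75.7°) = 108.70° from the x-axis; with |JV| = 17.3, V = J + 17.3·(cos 108.70°, sin 108.70°) = (37.526, 19.701). The perpendicularity gives VP at right angles to JV; with |VP| = 8.3 on the right of JV, P = V + 8.3·(0.94721, 0.32061) = (45.388, 22.362). Then |FP| = |P − F| = 50.598.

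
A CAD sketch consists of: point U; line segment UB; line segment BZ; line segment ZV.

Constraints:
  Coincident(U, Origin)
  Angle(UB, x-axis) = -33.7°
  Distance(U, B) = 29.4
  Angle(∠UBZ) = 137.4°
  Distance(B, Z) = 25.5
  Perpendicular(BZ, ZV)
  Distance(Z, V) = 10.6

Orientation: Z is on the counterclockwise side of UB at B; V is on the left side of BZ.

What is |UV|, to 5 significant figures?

48.050

U is at the origin; UB runs at -33.7° with length 29.4, so B = 29.4·(cos -33.7°, sin -33.7°) = (24.459, -16.312). ∠UBZ = 137.4°, so BZ runs at -33.7° + (180° − 137.4°) = 8.9000° from the x-axis; with |BZ| = 25.5, Z = B + 25.5·(cos 8.9000°, sin 8.9000°) = (49.652, -12.367). BZ ⟂ ZV; with |ZV| = 10.6 on the left of BZ, V = Z + 10.6·(-0.15471, 0.98796) = (48.012, -1.8949). Then |UV| = |V − U| = 48.050.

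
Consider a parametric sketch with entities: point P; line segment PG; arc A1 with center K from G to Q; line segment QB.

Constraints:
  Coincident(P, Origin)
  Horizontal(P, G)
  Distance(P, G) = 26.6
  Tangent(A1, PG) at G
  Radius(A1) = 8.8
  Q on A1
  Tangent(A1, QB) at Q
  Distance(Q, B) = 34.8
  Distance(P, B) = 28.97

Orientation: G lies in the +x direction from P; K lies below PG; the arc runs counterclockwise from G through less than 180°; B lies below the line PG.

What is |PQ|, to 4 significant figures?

20.27

P is at the origin; PG is horizontal with |PG| = 26.6 and G on the +x side, so G = (26.60, 0.000). The tangent condition forces KG to be normal to PG, so K = G + (0, -8.8) = (26.60, -8.800). Since KQ ⟂ QB (tangency), |KB| = √(8.8² + 34.8²) = 35.90 regardless of where Q sits on A1. So B lies on both circle(P, 28.97) and circle(K, 35.90); the below-PG intersection is B = (-3.213, -28.79). Q is the foot of the tangent from B: Q = (20.06, -2.916).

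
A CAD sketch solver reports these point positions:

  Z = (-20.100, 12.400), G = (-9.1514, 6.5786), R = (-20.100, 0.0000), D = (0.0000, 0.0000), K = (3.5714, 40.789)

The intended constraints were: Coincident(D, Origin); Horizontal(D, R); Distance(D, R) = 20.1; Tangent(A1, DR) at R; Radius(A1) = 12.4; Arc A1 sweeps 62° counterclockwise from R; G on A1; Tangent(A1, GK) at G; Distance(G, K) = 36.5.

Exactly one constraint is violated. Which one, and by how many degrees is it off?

Tangent(A1, GK) at G — off by 7.60°.

D = (0.00, 0.00) ✓; D.y = 0.00, R.y = 0.00 ✓; |DR| = 20.10 ✓; ∠(ZR, RD) = 90.00° ✓; |ZR| = 12.40 ✓; bearing(Z→G) − bearing(Z→R) = 62.00° ✓; |ZG| = 12.40 ✓; ∠(ZG, GK) = 82.40° ✗; |GK| = 36.50 ✓.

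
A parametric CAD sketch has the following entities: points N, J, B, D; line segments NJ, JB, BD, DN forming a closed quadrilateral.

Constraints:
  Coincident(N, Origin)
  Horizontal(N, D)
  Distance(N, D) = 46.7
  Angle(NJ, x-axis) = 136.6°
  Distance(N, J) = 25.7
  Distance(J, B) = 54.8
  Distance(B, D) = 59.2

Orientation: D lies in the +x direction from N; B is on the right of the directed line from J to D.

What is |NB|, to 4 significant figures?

34.41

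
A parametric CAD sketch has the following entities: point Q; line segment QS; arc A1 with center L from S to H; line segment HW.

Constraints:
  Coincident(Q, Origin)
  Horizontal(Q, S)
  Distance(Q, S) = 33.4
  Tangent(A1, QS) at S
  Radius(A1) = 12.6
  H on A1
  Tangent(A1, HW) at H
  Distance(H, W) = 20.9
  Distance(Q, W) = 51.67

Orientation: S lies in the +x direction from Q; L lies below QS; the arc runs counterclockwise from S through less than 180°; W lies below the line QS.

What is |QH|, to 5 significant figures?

31.014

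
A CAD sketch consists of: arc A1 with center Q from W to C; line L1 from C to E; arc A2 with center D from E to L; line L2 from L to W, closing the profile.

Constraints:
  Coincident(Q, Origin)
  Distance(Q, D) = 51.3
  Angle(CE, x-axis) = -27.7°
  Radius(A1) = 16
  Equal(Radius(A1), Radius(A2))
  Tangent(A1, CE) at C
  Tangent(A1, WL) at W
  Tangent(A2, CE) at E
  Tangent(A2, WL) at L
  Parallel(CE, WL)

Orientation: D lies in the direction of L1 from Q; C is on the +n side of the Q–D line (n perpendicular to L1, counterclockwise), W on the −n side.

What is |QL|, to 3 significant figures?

53.7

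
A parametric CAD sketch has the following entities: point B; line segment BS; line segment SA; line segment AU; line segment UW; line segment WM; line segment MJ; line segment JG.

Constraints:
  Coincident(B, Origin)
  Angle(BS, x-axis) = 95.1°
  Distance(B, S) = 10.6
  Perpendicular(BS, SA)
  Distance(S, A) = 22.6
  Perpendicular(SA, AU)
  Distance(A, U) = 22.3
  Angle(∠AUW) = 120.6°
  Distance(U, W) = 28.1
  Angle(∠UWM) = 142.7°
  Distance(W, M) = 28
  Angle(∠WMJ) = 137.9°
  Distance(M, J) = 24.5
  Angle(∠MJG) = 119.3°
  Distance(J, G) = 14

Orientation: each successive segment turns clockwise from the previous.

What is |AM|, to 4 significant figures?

61.77

B is at the origin; BS runs at 95.1° with length 10.6, so S = (-0.9423, 10.56). BS is perpendicular to SA, so SA runs at 5.100°; with |SA| = 22.6, A = (21.57, 12.57). SA is perpendicular to AU, so AU runs at -84.90°; with |AU| = 22.3, U = (23.55, -9.645). ∠AUW = 120.6° gives UW at -144.3° from the x-axis; with |UW| = 28.1, W = (0.7310, -26.04). ∠UWM = 142.7° gives WM at 178.4° from the x-axis; with |WM| = 28.0, M = (-27.26, -25.26). Then |AM| = |M − A| = 61.77.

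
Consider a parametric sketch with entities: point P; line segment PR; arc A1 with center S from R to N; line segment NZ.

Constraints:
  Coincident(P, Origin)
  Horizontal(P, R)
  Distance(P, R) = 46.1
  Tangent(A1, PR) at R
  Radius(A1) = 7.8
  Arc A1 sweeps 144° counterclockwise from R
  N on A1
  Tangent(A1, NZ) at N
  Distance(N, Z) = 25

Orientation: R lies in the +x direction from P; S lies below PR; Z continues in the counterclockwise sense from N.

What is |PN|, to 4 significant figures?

43.85

P is at the origin; PR is horizontal with |PR| = 46.1 and R on the +x side, so R = (46.10, 0.000). A1 meets PR tangentially, so SR is at right angles to PR, so S = R + (0, -7.8) = (46.10, -7.800). On A1, R sits at bearing 90° from S; a 144° counterclockwise sweep puts N at bearing 234°, so N = S + 7.8·(cos 234°, sin 234°) = (41.52, -14.11). Then |PN| = |N − P| = 43.85.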